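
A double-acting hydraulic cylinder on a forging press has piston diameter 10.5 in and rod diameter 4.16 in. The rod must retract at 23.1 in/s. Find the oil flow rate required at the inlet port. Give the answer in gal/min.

Rod-side annular area A_ann = π/4 × (10.5² − 4.16²) = 73.00 in^2
Q = A × v

Q ≈ 438 gal/min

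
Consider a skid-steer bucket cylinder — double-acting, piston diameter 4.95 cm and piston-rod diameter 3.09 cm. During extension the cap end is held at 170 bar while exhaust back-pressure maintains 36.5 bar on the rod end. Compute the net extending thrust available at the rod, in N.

F ≈ 28400 N

Cap-side area A_cap = π/4 × (4.95 cm)² = 19.24 cm^2
Rod-side annular area A_ann = π/4 × (4.95² − 3.09²) = 11.75 cm^2
Net thrust = P_cap·A_cap − P_rod·A_ann = 32720 N − 4287 N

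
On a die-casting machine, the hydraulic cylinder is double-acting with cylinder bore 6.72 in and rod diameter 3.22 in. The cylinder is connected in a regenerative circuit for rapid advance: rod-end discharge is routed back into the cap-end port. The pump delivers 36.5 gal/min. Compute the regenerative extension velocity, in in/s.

In regeneration the rod-end outflow joins the pump flow into the cap end, so the net volume the pump must supply per unit advance equals the rod cross-section area.
Rod cross-section A_rod = π/4 × (3.22 in)² = 8.143 in^2
v = Q_pump / A_rod

v ≈ 17.3 in/s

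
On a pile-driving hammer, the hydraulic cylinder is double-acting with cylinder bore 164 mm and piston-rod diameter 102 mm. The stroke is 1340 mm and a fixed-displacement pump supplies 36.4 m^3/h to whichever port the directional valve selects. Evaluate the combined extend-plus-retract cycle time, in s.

Cap-side area A_cap = π/4 × (164 mm)² = 21120 mm^2
Rod-side annular area A_ann = π/4 × (164² − 102²) = 12950 mm^2
t_ext = A_cap·L/Q = 2.800 s
t_ret = A_ann·L/Q = 1.717 s
t_cycle = t_ext + t_ret

t ≈ 4.52 s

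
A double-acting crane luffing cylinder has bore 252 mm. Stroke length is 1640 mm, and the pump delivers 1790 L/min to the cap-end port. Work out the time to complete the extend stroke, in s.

t ≈ 2.74 s

Cap-side area A_cap = π/4 × (252 mm)² = 49880 mm^2
Swept volume V = A × L; t = V / Q = A·L / Q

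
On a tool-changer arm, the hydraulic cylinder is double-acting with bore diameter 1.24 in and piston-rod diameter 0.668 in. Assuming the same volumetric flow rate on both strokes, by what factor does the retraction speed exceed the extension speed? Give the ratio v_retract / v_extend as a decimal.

v_ret/v_ext ≈ 1.41

Cap-side area A_cap = π/4 × (1.24 in)² = 1.208 in^2
Rod-side annular area A_ann = π/4 × (1.24² − 0.668²) = 0.8572 in^2
For equal Q, v ∝ 1/A, so v_ret/v_ext = A_cap/A_ann.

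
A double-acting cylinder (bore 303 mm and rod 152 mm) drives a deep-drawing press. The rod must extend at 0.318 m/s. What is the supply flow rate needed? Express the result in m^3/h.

Q ≈ 82.5 m^3/h

Cap-side area A_cap = π/4 × (303 mm)² = 72110 mm^2
Q = A × v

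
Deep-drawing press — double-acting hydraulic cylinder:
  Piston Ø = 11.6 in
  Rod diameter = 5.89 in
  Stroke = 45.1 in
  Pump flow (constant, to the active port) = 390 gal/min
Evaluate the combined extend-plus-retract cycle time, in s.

t ≈ 5.53 s

Cap-side area A_cap = π/4 × (11.6 in)² = 105.7 in^2
Rod-side annular area A_ann = π/4 × (11.6² − 5.89²) = 78.44 in^2
t_ext = A_cap·L/Q = 3.174 s
t_ret = A_ann·L/Q = 2.356 s
t_cycle = t_ext + t_ret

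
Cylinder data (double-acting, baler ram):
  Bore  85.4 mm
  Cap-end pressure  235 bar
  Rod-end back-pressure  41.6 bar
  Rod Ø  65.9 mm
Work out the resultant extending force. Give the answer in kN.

F ≈ 125 kN

Cap-side area A_cap = π/4 × (85.4 mm)² = 5728 mm^2
Rod-side annular area A_ann = π/4 × (85.4² − 65.9²) = 2317 mm^2
Net thrust = P_cap·A_cap − P_rod·A_ann = 134.6 kN − 9.640 kN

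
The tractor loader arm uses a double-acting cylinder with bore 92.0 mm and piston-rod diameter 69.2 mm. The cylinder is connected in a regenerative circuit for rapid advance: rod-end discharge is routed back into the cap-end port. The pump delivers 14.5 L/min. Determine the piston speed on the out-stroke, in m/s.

v ≈ 0.0643 m/s

In regeneration the rod-end outflow joins the pump flow into the cap end, so the net volume the pump must supply per unit advance equals the rod cross-section area.
Rod cross-section A_rod = π/4 × (69.2 mm)² = 3761 mm^2
v = Q_pump / A_rod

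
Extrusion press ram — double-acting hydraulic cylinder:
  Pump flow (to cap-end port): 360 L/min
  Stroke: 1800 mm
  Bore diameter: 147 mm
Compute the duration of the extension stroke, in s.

t ≈ 5.09 s

Cap-side area A_cap = π/4 × (147 mm)² = 16970 mm^2
Swept volume V = A × L; t = V / Q = A·L / Q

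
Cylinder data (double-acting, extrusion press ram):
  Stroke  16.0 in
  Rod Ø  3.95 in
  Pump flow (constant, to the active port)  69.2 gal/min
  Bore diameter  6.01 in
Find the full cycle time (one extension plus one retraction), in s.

t ≈ 2.67 s

Cap-side area A_cap = π/4 × (6.01 in)² = 28.37 in^2
Rod-side annular area A_ann = π/4 × (6.01² − 3.95²) = 16.11 in^2
t_ext = A_cap·L/Q = 1.704 s
t_ret = A_ann·L/Q = 0.9678 s
t_cycle = t_ext + t_ret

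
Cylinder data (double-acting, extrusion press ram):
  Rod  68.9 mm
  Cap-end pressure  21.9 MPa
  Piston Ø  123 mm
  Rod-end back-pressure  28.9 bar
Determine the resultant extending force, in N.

Cap-side area A_cap = π/4 × (123 mm)² = 11880 mm^2
Rod-side annular area A_ann = π/4 × (123² − 68.9²) = 8154 mm^2
Net thrust = P_cap·A_cap − P_rod·A_ann = 2.602e5 N − 23560 N

F ≈ 2.37e5 N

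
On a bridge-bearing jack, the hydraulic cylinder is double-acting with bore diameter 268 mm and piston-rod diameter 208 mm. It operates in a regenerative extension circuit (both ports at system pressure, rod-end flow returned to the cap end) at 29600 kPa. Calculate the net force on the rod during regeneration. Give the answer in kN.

With equal pressure on both faces, forces on the annular region cancel; the net push is pressure × rod cross-section.
Rod cross-section A_rod = π/4 × (208 mm)² = 33980 mm^2
F = P × A_rod

F ≈ 1010 kN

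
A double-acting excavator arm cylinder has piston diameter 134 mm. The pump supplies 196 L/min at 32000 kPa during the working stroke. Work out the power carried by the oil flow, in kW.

W ≈ 105 kW

Hydraulic power = P × Q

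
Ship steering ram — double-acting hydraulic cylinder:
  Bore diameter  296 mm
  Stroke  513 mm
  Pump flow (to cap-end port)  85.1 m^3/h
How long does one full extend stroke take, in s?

Cap-side area A_cap = π/4 × (296 mm)² = 68810 mm^2
Swept volume V = A × L; t = V / Q = A·L / Q

t ≈ 1.49 s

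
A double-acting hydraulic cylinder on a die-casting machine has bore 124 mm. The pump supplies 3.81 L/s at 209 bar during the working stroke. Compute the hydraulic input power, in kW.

Hydraulic power = P × Q

W ≈ 79.6 kW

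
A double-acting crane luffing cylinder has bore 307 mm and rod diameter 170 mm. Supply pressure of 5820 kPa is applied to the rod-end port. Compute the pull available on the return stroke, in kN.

F ≈ 299 kN

Rod-side annular area A_ann = π/4 × (307² − 170²) = 51320 mm^2
On retraction the pressure acts on the annular area (bore minus rod).
F = P × A_ann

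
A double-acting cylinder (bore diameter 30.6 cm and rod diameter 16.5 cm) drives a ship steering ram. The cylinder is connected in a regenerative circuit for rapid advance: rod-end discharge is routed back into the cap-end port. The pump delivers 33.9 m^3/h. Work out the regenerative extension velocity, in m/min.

In regeneration the rod-end outflow joins the pump flow into the cap end, so the net volume the pump must supply per unit advance equals the rod cross-section area.
Rod cross-section A_rod = π/4 × (16.5 cm)² = 213.8 cm^2
v = Q_pump / A_rod

v ≈ 26.4 m/min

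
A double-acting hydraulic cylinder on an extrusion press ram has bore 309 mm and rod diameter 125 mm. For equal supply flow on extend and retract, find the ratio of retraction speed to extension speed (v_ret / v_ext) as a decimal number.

Cap-side area A_cap = π/4 × (309 mm)² = 74990 mm^2
Rod-side annular area A_ann = π/4 × (309² − 125²) = 62720 mm^2
For equal Q, v ∝ 1/A, so v_ret/v_ext = A_cap/A_ann.

v_ret/v_ext ≈ 1.20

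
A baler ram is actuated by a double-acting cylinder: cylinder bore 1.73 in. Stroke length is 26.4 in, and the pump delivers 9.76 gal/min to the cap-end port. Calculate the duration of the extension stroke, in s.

t ≈ 1.65 s

Cap-side area A_cap = π/4 × (1.73 in)² = 2.351 in^2
Swept volume V = A × L; t = V / Q = A·L / Q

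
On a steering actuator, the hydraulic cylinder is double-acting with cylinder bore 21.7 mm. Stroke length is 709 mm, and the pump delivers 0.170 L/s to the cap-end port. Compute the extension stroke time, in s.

t ≈ 1.54 s

Cap-side area A_cap = π/4 × (21.7 mm)² = 369.8 mm^2
Swept volume V = A × L; t = V / Q = A·L / Q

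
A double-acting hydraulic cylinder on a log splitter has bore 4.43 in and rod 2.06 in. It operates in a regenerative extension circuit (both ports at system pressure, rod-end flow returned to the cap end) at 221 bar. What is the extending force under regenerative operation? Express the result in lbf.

F ≈ 10700 lbf

With equal pressure on both faces, forces on the annular region cancel; the net push is pressure × rod cross-section.
Rod cross-section A_rod = π/4 × (2.06 in)² = 3.333 in^2
F = P × A_rod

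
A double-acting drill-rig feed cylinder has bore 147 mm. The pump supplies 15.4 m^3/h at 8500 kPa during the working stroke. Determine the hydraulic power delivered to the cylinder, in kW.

W ≈ 36.4 kW

Hydraulic power = P × Q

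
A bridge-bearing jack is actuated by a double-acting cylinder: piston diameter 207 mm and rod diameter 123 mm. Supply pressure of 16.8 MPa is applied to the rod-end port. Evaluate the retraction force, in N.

F ≈ 3.66e5 N

Rod-side annular area A_ann = π/4 × (207² − 123²) = 21770 mm^2
On retraction the pressure acts on the annular area (bore minus rod).
F = P × A_ann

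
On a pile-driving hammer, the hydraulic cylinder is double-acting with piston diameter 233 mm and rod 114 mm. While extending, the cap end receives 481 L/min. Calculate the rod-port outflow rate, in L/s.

Cap-side area A_cap = π/4 × (233 mm)² = 42640 mm^2
Rod-side annular area A_ann = π/4 × (233² − 114²) = 32430 mm^2
Piston speed v = Q_in/A_cap; rod-end outflow Q_out = v × A_ann = Q_in × A_ann/A_cap.

Q_out ≈ 6.10 L/s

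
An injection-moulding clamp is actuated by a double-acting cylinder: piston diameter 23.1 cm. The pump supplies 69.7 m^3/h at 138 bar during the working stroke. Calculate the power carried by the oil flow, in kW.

Hydraulic power = P × Q

W ≈ 267 kW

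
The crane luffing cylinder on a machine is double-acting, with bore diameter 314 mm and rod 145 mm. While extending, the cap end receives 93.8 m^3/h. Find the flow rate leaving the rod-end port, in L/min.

Q_out ≈ 1230 L/min

Cap-side area A_cap = π/4 × (314 mm)² = 77440 mm^2
Rod-side annular area A_ann = π/4 × (314² − 145²) = 60920 mm^2
Piston speed v = Q_in/A_cap; rod-end outflow Q_out = v × A_ann = Q_in × A_ann/A_cap.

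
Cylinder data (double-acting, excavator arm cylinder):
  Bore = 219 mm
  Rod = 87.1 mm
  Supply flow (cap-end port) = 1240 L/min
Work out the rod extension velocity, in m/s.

Cap-side area A_cap = π/4 × (219 mm)² = 37670 mm^2
v = Q / A

v ≈ 0.549 m/s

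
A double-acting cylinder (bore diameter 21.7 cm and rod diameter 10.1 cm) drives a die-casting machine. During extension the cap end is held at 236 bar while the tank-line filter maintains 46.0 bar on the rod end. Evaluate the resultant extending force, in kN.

Cap-side area A_cap = π/4 × (21.7 cm)² = 369.8 cm^2
Rod-side annular area A_ann = π/4 × (21.7² − 10.1²) = 289.7 cm^2
Net thrust = P_cap·A_cap − P_rod·A_ann = 872.8 kN − 133.3 kN

F ≈ 740 kN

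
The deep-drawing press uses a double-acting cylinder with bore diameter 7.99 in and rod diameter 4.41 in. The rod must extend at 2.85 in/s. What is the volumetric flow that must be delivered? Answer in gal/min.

Q ≈ 37.1 gal/min

Cap-side area A_cap = π/4 × (7.99 in)² = 50.14 in^2
Q = A × v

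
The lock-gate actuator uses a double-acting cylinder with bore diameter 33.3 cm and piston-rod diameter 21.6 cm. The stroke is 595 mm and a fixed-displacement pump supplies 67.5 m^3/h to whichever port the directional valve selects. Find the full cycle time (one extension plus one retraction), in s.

Cap-side area A_cap = π/4 × (33.3 cm)² = 870.9 cm^2
Rod-side annular area A_ann = π/4 × (33.3² − 21.6²) = 504.5 cm^2
t_ext = A_cap·L/Q = 2.764 s
t_ret = A_ann·L/Q = 1.601 s
t_cycle = t_ext + t_ret

t ≈ 4.36 s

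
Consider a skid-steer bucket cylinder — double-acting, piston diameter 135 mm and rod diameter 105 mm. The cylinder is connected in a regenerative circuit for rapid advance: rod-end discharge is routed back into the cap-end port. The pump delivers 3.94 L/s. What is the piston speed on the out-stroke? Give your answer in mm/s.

In regeneration the rod-end outflow joins the pump flow into the cap end, so the net volume the pump must supply per unit advance equals the rod cross-section area.
Rod cross-section A_rod = π/4 × (105 mm)² = 8659 mm^2
v = Q_pump / A_rod

v ≈ 455 mm/s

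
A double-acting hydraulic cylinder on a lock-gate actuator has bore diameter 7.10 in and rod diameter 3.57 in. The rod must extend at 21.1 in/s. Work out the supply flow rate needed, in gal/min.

Cap-side area A_cap = π/4 × (7.10 in)² = 39.59 in^2
Q = A × v

Q ≈ 217 gal/min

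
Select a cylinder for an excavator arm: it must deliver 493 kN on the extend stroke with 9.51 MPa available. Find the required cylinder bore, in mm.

Extension force acts on the full piston face: F = P × (π/4)D².
D = √(4F / (πP)) = √(4 × 493 kN / (π × 9.51 MPa))

D ≈ 257 mm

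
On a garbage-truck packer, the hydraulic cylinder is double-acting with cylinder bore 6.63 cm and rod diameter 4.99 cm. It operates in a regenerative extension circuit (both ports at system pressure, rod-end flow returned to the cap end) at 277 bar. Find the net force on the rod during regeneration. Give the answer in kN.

F ≈ 54.2 kN

With equal pressure on both faces, forces on the annular region cancel; the net push is pressure × rod cross-section.
Rod cross-section A_rod = π/4 × (4.99 cm)² = 19.56 cm^2
F = P × A_rod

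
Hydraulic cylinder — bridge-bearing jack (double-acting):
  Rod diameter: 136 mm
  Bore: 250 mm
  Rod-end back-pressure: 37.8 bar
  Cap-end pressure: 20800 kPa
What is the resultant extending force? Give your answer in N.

F ≈ 8.90e5 N

Cap-side area A_cap = π/4 × (250 mm)² = 49090 mm^2
Rod-side annular area A_ann = π/4 × (250² − 136²) = 34560 mm^2
Net thrust = P_cap·A_cap − P_rod·A_ann = 1.021e6 N − 1.306e5 N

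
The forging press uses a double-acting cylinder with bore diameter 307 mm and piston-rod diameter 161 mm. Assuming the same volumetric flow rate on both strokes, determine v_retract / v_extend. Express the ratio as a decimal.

v_ret/v_ext ≈ 1.38

Cap-side area A_cap = π/4 × (307 mm)² = 74020 mm^2
Rod-side annular area A_ann = π/4 × (307² − 161²) = 53660 mm^2
For equal Q, v ∝ 1/A, so v_ret/v_ext = A_cap/A_ann.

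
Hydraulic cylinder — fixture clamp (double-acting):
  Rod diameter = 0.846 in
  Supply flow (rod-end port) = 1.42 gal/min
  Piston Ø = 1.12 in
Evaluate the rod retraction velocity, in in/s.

v ≈ 12.9 in/s

Rod-side annular area A_ann = π/4 × (1.12² − 0.846²) = 0.4231 in^2
Flow into the rod-end port fills the annular volume.
v = Q / A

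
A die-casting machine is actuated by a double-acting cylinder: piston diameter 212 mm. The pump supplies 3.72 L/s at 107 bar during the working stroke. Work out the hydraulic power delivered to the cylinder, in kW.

Hydraulic power = P × Q

W ≈ 39.8 kW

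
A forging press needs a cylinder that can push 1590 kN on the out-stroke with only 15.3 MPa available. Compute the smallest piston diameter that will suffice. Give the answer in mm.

D ≈ 364 mm

Extension force acts on the full piston face: F = P × (π/4)D².
D = √(4F / (πP)) = √(4 × 1590 kN / (π × 15.3 MPa))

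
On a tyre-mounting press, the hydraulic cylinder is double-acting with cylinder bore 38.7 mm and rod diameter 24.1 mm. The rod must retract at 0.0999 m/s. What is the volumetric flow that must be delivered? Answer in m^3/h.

Q ≈ 0.259 m^3/h

Rod-side annular area A_ann = π/4 × (38.7² − 24.1²) = 720.1 mm^2
Q = A × v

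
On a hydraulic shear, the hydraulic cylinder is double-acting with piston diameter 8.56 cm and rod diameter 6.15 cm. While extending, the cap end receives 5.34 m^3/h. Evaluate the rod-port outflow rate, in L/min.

Cap-side area A_cap = π/4 × (8.56 cm)² = 57.55 cm^2
Rod-side annular area A_ann = π/4 × (8.56² − 6.15²) = 27.84 cm^2
Piston speed v = Q_in/A_cap; rod-end outflow Q_out = v × A_ann = Q_in × A_ann/A_cap.

Q_out ≈ 43.1 L/min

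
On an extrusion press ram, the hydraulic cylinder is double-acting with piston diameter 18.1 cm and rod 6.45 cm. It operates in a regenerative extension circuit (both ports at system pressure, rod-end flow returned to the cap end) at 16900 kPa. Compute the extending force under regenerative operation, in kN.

F ≈ 55.2 kN

With equal pressure on both faces, forces on the annular region cancel; the net push is pressure × rod cross-section.
Rod cross-section A_rod = π/4 × (6.45 cm)² = 32.67 cm^2
F = P × A_rod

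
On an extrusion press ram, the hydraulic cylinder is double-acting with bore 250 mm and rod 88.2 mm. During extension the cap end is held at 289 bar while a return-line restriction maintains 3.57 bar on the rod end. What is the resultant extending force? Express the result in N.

Cap-side area A_cap = π/4 × (250 mm)² = 49090 mm^2
Rod-side annular area A_ann = π/4 × (250² − 88.2²) = 42980 mm^2
Net thrust = P_cap·A_cap − P_rod·A_ann = 1.419e6 N − 15340 N

F ≈ 1.40e6 N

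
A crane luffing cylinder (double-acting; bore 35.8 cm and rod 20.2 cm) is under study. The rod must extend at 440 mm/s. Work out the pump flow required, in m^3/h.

Cap-side area A_cap = π/4 × (35.8 cm)² = 1007 cm^2
Q = A × v

Q ≈ 159 m^3/h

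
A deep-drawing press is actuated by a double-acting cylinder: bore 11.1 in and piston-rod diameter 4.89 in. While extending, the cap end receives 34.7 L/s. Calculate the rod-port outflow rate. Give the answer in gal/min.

Q_out ≈ 443 gal/min

Cap-side area A_cap = π/4 × (11.1 in)² = 96.77 in^2
Rod-side annular area A_ann = π/4 × (11.1² − 4.89²) = 77.99 in^2
Piston speed v = Q_in/A_cap; rod-end outflow Q_out = v × A_ann = Q_in × A_ann/A_cap.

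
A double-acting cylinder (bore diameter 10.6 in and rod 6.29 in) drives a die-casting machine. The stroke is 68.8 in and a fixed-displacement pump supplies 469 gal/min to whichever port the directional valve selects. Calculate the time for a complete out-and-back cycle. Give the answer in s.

t ≈ 5.54 s

Cap-side area A_cap = π/4 × (10.6 in)² = 88.25 in^2
Rod-side annular area A_ann = π/4 × (10.6² − 6.29²) = 57.17 in^2
t_ext = A_cap·L/Q = 3.362 s
t_ret = A_ann·L/Q = 2.178 s
t_cycle = t_ext + t_ret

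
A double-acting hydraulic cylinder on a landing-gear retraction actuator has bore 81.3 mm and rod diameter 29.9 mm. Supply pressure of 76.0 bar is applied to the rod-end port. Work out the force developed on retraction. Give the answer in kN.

Rod-side annular area A_ann = π/4 × (81.3² − 29.9²) = 4489 mm^2
On retraction the pressure acts on the annular area (bore minus rod).
F = P × A_ann

F ≈ 34.1 kN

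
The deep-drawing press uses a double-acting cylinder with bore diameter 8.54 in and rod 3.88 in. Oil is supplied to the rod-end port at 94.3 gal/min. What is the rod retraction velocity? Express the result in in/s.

Rod-side annular area A_ann = π/4 × (8.54² − 3.88²) = 45.46 in^2
Flow into the rod-end port fills the annular volume.
v = Q / A

v ≈ 7.99 in/s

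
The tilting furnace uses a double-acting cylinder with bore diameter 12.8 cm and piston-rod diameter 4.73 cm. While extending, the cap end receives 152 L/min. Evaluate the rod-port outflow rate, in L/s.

Cap-side area A_cap = π/4 × (12.8 cm)² = 128.7 cm^2
Rod-side annular area A_ann = π/4 × (12.8² − 4.73²) = 111.1 cm^2
Piston speed v = Q_in/A_cap; rod-end outflow Q_out = v × A_ann = Q_in × A_ann/A_cap.

Q_out ≈ 2.19 L/s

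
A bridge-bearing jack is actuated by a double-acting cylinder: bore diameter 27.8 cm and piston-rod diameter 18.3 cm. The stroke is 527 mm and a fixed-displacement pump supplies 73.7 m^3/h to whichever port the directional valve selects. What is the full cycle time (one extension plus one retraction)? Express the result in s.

Cap-side area A_cap = π/4 × (27.8 cm)² = 607.0 cm^2
Rod-side annular area A_ann = π/4 × (27.8² − 18.3²) = 344.0 cm^2
t_ext = A_cap·L/Q = 1.563 s
t_ret = A_ann·L/Q = 0.8854 s
t_cycle = t_ext + t_ret

t ≈ 2.45 s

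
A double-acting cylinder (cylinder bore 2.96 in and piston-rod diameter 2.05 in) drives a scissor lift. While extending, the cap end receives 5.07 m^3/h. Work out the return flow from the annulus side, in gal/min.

Q_out ≈ 11.6 gal/min

Cap-side area A_cap = π/4 × (2.96 in)² = 6.881 in^2
Rod-side annular area A_ann = π/4 × (2.96² − 2.05²) = 3.581 in^2
Piston speed v = Q_in/A_cap; rod-end outflow Q_out = v × A_ann = Q_in × A_ann/A_cap.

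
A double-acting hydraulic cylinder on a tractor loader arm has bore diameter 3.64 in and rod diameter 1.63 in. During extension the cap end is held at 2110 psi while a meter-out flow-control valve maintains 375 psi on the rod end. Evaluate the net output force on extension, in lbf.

Cap-side area A_cap = π/4 × (3.64 in)² = 10.41 in^2
Rod-side annular area A_ann = π/4 × (3.64² − 1.63²) = 8.319 in^2
Net thrust = P_cap·A_cap − P_rod·A_ann = 21960 lbf − 3120 lbf

F ≈ 18800 lbf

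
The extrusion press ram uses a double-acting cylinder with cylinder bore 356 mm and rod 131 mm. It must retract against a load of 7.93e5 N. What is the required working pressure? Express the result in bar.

Rod-side annular area A_ann = π/4 × (356² − 131²) = 86060 mm^2
Retraction: pressure acts on the annular area.
P = F / A = 7.93e5 N / A

P ≈ 92.1 bar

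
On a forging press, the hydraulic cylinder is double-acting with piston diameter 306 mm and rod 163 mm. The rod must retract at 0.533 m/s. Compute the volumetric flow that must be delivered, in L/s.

Q ≈ 28.1 L/s

Rod-side annular area A_ann = π/4 × (306² − 163²) = 52670 mm^2
Q = A × v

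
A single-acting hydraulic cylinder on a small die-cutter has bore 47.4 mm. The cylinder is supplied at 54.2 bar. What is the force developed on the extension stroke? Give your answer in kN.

Cap-side area A_cap = π/4 × (47.4 mm)² = 1765 mm^2
F = P × A_cap = 54.2 bar × A_cap

F ≈ 9.56 kN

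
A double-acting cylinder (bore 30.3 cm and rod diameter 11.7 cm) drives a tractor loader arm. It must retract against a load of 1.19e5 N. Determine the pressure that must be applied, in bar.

Rod-side annular area A_ann = π/4 × (30.3² − 11.7²) = 613.6 cm^2
Retraction: pressure acts on the annular area.
P = F / A = 1.19e5 N / A

P ≈ 19.4 bar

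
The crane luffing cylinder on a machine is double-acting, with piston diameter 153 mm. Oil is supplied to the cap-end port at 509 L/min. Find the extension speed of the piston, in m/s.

Cap-side area A_cap = π/4 × (153 mm)² = 18390 mm^2
v = Q / A

v ≈ 0.461 m/s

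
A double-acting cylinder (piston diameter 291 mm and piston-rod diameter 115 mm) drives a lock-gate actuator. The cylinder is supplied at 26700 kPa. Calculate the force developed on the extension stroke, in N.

F ≈ 1.78e6 N

Cap-side area A_cap = π/4 × (291 mm)² = 66510 mm^2
F = P × A_cap = 26700 kPa × A_cap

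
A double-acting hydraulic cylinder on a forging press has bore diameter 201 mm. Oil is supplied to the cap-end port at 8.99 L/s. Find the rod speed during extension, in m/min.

v ≈ 17.0 m/min

Cap-side area A_cap = π/4 × (201 mm)² = 31730 mm^2
v = Q / A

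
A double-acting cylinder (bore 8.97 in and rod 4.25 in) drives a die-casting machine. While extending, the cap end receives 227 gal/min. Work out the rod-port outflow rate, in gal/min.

Cap-side area A_cap = π/4 × (8.97 in)² = 63.19 in^2
Rod-side annular area A_ann = π/4 × (8.97² − 4.25²) = 49.01 in^2
Piston speed v = Q_in/A_cap; rod-end outflow Q_out = v × A_ann = Q_in × A_ann/A_cap.

Q_out ≈ 176 gal/min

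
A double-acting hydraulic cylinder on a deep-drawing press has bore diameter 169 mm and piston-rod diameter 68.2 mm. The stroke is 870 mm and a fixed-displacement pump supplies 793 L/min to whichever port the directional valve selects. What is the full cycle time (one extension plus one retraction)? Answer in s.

Cap-side area A_cap = π/4 × (169 mm)² = 22430 mm^2
Rod-side annular area A_ann = π/4 × (169² − 68.2²) = 18780 mm^2
t_ext = A_cap·L/Q = 1.477 s
t_ret = A_ann·L/Q = 1.236 s
t_cycle = t_ext + t_ret

t ≈ 2.71 s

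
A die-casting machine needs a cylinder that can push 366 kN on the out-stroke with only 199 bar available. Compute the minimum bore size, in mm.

Extension force acts on the full piston face: F = P × (π/4)D².
D = √(4F / (πP)) = √(4 × 366 kN / (π × 199 bar))

D ≈ 153 mm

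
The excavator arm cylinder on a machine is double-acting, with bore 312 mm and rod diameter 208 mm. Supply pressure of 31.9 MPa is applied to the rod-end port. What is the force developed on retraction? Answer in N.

F ≈ 1.35e6 N

Rod-side annular area A_ann = π/4 × (312² − 208²) = 42470 mm^2
On retraction the pressure acts on the annular area (bore minus rod).
F = P × A_ann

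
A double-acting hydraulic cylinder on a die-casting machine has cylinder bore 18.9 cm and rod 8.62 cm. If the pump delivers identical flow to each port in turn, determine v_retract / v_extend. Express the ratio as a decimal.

Cap-side area A_cap = π/4 × (18.9 cm)² = 280.6 cm^2
Rod-side annular area A_ann = π/4 × (18.9² − 8.62²) = 222.2 cm^2
For equal Q, v ∝ 1/A, so v_ret/v_ext = A_cap/A_ann.

v_ret/v_ext ≈ 1.26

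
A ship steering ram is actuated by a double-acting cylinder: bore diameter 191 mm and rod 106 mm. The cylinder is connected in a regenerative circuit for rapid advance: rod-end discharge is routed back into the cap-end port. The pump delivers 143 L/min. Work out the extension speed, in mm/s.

v ≈ 270 mm/s

In regeneration the rod-end outflow joins the pump flow into the cap end, so the net volume the pump must supply per unit advance equals the rod cross-section area.
Rod cross-section A_rod = π/4 × (106 mm)² = 8825 mm^2
v = Q_pump / A_rod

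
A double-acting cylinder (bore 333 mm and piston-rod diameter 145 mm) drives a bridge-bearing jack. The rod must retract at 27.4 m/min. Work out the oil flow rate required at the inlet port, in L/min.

Rod-side annular area A_ann = π/4 × (333² − 145²) = 70580 mm^2
Q = A × v

Q ≈ 1930 L/min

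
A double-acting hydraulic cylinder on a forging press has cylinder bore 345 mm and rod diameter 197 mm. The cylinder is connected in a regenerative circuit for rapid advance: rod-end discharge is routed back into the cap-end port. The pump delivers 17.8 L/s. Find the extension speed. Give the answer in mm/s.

v ≈ 584 mm/s

In regeneration the rod-end outflow joins the pump flow into the cap end, so the net volume the pump must supply per unit advance equals the rod cross-section area.
Rod cross-section A_rod = π/4 × (197 mm)² = 30480 mm^2
v = Q_pump / A_rod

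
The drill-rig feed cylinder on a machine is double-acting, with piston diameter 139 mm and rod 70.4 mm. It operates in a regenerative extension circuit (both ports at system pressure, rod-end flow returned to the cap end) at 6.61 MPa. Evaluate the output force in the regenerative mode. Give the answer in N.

With equal pressure on both faces, forces on the annular region cancel; the net push is pressure × rod cross-section.
Rod cross-section A_rod = π/4 × (70.4 mm)² = 3893 mm^2
F = P × A_rod

F ≈ 25700 N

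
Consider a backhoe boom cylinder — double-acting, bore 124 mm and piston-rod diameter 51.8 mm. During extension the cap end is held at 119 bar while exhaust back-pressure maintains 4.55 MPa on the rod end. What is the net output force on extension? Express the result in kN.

F ≈ 98.3 kN

Cap-side area A_cap = π/4 × (124 mm)² = 12080 mm^2
Rod-side annular area A_ann = π/4 × (124² − 51.8²) = 9969 mm^2
Net thrust = P_cap·A_cap − P_rod·A_ann = 143.7 kN − 45.36 kN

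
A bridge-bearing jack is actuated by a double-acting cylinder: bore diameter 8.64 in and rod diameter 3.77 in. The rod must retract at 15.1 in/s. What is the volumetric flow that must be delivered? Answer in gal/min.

Q ≈ 186 gal/min

Rod-side annular area A_ann = π/4 × (8.64² − 3.77²) = 47.47 in^2
Q = A × v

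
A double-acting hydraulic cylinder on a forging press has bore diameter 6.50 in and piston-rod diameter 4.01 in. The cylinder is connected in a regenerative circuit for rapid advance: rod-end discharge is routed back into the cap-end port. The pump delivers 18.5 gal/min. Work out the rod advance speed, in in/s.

v ≈ 5.64 in/s

In regeneration the rod-end outflow joins the pump flow into the cap end, so the net volume the pump must supply per unit advance equals the rod cross-section area.
Rod cross-section A_rod = π/4 × (4.01 in)² = 12.63 in^2
v = Q_pump / A_rod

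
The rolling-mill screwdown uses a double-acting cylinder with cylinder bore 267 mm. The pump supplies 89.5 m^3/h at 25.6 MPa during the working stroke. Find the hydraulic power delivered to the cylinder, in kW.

W ≈ 636 kW

Hydraulic power = P × Q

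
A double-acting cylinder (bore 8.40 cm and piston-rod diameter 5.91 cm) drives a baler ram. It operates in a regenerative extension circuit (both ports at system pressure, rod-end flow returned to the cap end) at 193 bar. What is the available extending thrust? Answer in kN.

F ≈ 52.9 kN

With equal pressure on both faces, forces on the annular region cancel; the net push is pressure × rod cross-section.
Rod cross-section A_rod = π/4 × (5.91 cm)² = 27.43 cm^2
F = P × A_rod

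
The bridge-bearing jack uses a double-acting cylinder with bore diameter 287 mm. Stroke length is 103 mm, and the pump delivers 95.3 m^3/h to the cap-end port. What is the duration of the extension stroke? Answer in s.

t ≈ 0.252 s

Cap-side area A_cap = π/4 × (287 mm)² = 64690 mm^2
Swept volume V = A × L; t = V / Q = A·L / Q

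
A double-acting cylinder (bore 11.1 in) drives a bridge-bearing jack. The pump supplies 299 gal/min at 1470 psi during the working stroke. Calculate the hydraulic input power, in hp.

W ≈ 256 hp

Hydraulic power = P × Q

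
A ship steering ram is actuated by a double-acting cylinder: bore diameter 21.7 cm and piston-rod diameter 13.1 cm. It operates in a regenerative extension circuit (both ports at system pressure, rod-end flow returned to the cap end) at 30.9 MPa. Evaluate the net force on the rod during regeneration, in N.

With equal pressure on both faces, forces on the annular region cancel; the net push is pressure × rod cross-section.
Rod cross-section A_rod = π/4 × (13.1 cm)² = 134.8 cm^2
F = P × A_rod

F ≈ 4.16e5 N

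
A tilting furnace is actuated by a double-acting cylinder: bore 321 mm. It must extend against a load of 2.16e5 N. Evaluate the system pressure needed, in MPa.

Cap-side area A_cap = π/4 × (321 mm)² = 80930 mm^2
P = F / A = 2.16e5 N / A

P ≈ 2.67 MPa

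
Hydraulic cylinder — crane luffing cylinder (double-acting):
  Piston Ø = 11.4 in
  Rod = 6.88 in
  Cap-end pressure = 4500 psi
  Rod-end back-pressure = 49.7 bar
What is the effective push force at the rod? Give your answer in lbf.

F ≈ 4.13e5 lbf

Cap-side area A_cap = π/4 × (11.4 in)² = 102.1 in^2
Rod-side annular area A_ann = π/4 × (11.4² − 6.88²) = 64.89 in^2
Net thrust = P_cap·A_cap − P_rod·A_ann = 4.593e5 lbf − 46780 lbf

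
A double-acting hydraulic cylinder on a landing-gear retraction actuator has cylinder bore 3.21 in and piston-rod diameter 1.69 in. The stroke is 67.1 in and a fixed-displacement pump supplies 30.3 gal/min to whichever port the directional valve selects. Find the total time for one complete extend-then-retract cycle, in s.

Cap-side area A_cap = π/4 × (3.21 in)² = 8.093 in^2
Rod-side annular area A_ann = π/4 × (3.21² − 1.69²) = 5.850 in^2
t_ext = A_cap·L/Q = 4.655 s
t_ret = A_ann·L/Q = 3.365 s
t_cycle = t_ext + t_ret

t ≈ 8.02 s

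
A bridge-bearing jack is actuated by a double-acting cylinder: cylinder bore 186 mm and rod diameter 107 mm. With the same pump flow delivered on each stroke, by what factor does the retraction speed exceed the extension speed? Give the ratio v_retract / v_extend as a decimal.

v_ret/v_ext ≈ 1.49

Cap-side area A_cap = π/4 × (186 mm)² = 27170 mm^2
Rod-side annular area A_ann = π/4 × (186² − 107²) = 18180 mm^2
For equal Q, v ∝ 1/A, so v_ret/v_ext = A_cap/A_ann.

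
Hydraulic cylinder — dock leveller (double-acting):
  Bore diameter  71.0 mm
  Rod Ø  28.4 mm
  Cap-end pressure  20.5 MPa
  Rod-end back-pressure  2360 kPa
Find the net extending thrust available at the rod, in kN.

Cap-side area A_cap = π/4 × (71.0 mm)² = 3959 mm^2
Rod-side annular area A_ann = π/4 × (71.0² − 28.4²) = 3326 mm^2
Net thrust = P_cap·A_cap − P_rod·A_ann = 81.16 kN − 7.849 kN

F ≈ 73.3 kN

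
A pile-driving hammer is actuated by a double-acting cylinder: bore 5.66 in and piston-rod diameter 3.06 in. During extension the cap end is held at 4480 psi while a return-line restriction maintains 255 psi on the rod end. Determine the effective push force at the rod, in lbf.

Cap-side area A_cap = π/4 × (5.66 in)² = 25.16 in^2
Rod-side annular area A_ann = π/4 × (5.66² − 3.06²) = 17.81 in^2
Net thrust = P_cap·A_cap − P_rod·A_ann = 1.127e5 lbf − 4541 lbf

F ≈ 1.08e5 lbf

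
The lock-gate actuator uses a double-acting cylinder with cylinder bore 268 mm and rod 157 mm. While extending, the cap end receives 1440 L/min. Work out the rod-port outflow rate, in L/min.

Q_out ≈ 946 L/min

Cap-side area A_cap = π/4 × (268 mm)² = 56410 mm^2
Rod-side annular area A_ann = π/4 × (268² − 157²) = 37050 mm^2
Piston speed v = Q_in/A_cap; rod-end outflow Q_out = v × A_ann = Q_in × A_ann/A_cap.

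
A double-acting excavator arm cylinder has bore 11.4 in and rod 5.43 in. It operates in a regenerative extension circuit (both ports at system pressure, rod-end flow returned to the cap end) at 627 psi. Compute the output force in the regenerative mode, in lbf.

With equal pressure on both faces, forces on the annular region cancel; the net push is pressure × rod cross-section.
Rod cross-section A_rod = π/4 × (5.43 in)² = 23.16 in^2
F = P × A_rod

F ≈ 14500 lbf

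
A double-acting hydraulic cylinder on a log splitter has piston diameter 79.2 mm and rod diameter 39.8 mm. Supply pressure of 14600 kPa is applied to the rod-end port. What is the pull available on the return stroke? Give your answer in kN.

Rod-side annular area A_ann = π/4 × (79.2² − 39.8²) = 3682 mm^2
On retraction the pressure acts on the annular area (bore minus rod).
F = P × A_ann

F ≈ 53.8 kN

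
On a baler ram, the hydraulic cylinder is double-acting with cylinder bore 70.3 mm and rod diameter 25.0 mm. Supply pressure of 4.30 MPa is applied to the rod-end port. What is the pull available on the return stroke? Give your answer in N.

F ≈ 14600 N

Rod-side annular area A_ann = π/4 × (70.3² − 25.0²) = 3391 mm^2
On retraction the pressure acts on the annular area (bore minus rod).
F = P × A_ann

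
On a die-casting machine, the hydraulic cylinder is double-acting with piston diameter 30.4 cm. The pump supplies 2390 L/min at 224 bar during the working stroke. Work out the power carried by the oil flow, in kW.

Hydraulic power = P × Q

W ≈ 892 kW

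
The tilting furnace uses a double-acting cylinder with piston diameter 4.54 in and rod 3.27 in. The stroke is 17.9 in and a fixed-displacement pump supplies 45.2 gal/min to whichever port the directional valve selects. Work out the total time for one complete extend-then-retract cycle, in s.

t ≈ 2.47 s

Cap-side area A_cap = π/4 × (4.54 in)² = 16.19 in^2
Rod-side annular area A_ann = π/4 × (4.54² − 3.27²) = 7.790 in^2
t_ext = A_cap·L/Q = 1.665 s
t_ret = A_ann·L/Q = 0.8013 s
t_cycle = t_ext + t_ret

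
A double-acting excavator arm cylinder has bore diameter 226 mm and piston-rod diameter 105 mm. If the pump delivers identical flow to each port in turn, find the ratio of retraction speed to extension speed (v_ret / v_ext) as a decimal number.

v_ret/v_ext ≈ 1.28

Cap-side area A_cap = π/4 × (226 mm)² = 40110 mm^2
Rod-side annular area A_ann = π/4 × (226² − 105²) = 31460 mm^2
For equal Q, v ∝ 1/A, so v_ret/v_ext = A_cap/A_ann.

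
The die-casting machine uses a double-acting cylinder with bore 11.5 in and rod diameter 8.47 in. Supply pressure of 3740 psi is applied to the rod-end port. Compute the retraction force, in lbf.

F ≈ 1.78e5 lbf

Rod-side annular area A_ann = π/4 × (11.5² − 8.47²) = 47.52 in^2
On retraction the pressure acts on the annular area (bore minus rod).
F = P × A_ann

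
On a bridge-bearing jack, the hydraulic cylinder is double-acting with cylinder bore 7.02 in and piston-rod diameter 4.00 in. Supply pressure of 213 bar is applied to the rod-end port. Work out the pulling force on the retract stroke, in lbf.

Rod-side annular area A_ann = π/4 × (7.02² − 4.00²) = 26.14 in^2
On retraction the pressure acts on the annular area (bore minus rod).
F = P × A_ann

F ≈ 80700 lbf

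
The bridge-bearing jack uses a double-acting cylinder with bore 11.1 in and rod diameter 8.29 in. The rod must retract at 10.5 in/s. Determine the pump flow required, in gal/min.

Rod-side annular area A_ann = π/4 × (11.1² − 8.29²) = 42.79 in^2
Q = A × v

Q ≈ 117 gal/min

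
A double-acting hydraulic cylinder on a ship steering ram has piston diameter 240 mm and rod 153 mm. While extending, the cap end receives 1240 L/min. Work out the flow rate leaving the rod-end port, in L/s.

Cap-side area A_cap = π/4 × (240 mm)² = 45240 mm^2
Rod-side annular area A_ann = π/4 × (240² − 153²) = 26850 mm^2
Piston speed v = Q_in/A_cap; rod-end outflow Q_out = v × A_ann = Q_in × A_ann/A_cap.

Q_out ≈ 12.3 L/s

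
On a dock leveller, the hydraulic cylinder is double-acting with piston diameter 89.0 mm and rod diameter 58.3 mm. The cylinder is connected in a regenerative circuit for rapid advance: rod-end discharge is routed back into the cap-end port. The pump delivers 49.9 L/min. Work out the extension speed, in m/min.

v ≈ 18.7 m/min

In regeneration the rod-end outflow joins the pump flow into the cap end, so the net volume the pump must supply per unit advance equals the rod cross-section area.
Rod cross-section A_rod = π/4 × (58.3 mm)² = 2669 mm^2
v = Q_pump / A_rod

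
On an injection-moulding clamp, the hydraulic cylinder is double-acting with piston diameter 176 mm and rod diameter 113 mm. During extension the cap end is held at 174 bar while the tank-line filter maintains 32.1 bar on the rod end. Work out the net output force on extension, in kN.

Cap-side area A_cap = π/4 × (176 mm)² = 24330 mm^2
Rod-side annular area A_ann = π/4 × (176² − 113²) = 14300 mm^2
Net thrust = P_cap·A_cap − P_rod·A_ann = 423.3 kN − 45.90 kN

F ≈ 377 kN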